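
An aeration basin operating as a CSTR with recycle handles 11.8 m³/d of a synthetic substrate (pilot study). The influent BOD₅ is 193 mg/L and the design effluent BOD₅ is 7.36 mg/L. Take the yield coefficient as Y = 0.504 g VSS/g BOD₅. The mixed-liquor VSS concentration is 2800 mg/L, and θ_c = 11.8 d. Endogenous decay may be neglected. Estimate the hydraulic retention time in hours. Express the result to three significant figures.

τ ≈ 9.46 h

Biomass mass balance (decay neglected): V·X = Y·Q·(S₀ − S)·θ_c, so V = 0.504 × 11.8 × (193 − 7.36) × 11.8 / 2800 = 4.653 m³.
Hydraulic retention time τ = V/Q = 4.653 / 11.8 = 0.3943 d = 9.463 h.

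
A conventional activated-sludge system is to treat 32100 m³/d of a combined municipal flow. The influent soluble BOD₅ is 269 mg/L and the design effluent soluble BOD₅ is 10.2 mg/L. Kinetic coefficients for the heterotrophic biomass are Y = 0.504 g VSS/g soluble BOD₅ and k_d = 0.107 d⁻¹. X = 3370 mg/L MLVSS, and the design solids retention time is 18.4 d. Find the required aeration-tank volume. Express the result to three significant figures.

Steady-state biomass mass balance: V·X·(1 + k_d·θ_c) = Y·Q·(S₀ − S)·θ_c, so V = 0.504 × 32100 × (269 − 10.2) × 18.4 / [3370 × (1 + 0.107 × 18.4)] = 7.7×10^7 / 10005 = 7700 m³.

V ≈ 7700 m³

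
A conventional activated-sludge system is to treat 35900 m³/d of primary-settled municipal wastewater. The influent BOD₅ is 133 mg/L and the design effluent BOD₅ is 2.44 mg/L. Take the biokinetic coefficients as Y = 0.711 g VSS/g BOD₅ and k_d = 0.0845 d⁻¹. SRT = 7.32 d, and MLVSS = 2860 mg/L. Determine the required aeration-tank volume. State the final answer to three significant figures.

Rearranging the biomass balance for a CMAS with decay, V = Y·Q·ΔS·θ_c / [X·(1+k_d θ_c)] = 0.711 × 35900 × (133 − 2.44) × 7.32 / [2860 × (1 + 0.0845 × 7.32)] = 2.44×10^7 / 4629 = 5270 m³.

V ≈ 5270 m³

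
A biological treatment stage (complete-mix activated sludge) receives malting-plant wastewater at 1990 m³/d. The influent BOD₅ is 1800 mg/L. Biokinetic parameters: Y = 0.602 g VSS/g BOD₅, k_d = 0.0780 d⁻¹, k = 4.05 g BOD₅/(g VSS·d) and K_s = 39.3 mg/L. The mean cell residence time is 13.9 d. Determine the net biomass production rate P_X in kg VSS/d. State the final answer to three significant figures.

For a completely mixed reactor with recycle the Lawrence–McCarty relation gives S = K_s·(1 + k_d·θ_c) / [θ_c·(Y·k − k_d) − 1] = 39.3 × (1 + 0.0780 × 13.9) / [13.9 × (0.602 × 4.05 − 0.0780) − 1] = 81.91 / 31.81 = 2.575 mg/L.
Observed yield with endogenous decay: Y_obs = Y / (1 + k_d·θ_c) = 0.602 / (1 + 0.0780 × 13.9) = 0.602 / 2.084 = 0.2888 g VSS/g BOD₅.
Substrate removed = Q·(S₀ − S) = 1990 m³/d × (1800 − 2.58) g/m³ = 3.58×10^6 g/d = 3577 kg/d.
So the net sludge growth is P_X = 0.2888 × 3577 = 1033 kg VSS/d.

P_X ≈ 1030 kg VSS/d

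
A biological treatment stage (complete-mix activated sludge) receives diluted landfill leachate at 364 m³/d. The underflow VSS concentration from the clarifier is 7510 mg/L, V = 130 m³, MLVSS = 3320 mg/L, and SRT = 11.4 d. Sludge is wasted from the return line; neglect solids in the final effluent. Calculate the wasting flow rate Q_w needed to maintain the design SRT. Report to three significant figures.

Q_w ≈ 5.04 m³/d

Q_w = (V·X)/(θ_c X_r) = 130.0 × 3320 / (11.4 × 7510) = 5.041 m³/d.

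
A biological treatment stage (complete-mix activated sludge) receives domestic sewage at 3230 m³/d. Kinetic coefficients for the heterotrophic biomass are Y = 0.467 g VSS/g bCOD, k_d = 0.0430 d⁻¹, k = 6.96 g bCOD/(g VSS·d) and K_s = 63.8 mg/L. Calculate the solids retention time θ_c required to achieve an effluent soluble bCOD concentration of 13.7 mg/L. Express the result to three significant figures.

At the target effluent, Y k S/(K_s+S) = 0.467×6.96×13.7/77.50 = 0.5746 d⁻¹.
θ_c = 1/(μ − k_d) = 1/(0.5746 − 0.0430) = 1/0.5316 = 1.881 d.

θ_c ≈ 1.88 d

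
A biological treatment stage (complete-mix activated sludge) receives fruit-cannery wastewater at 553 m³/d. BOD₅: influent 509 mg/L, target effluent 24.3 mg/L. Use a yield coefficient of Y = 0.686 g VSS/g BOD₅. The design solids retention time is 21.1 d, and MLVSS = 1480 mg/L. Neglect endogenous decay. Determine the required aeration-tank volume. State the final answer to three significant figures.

V ≈ 2620 m³

With k_d = 0 the design equation reduces to V = Y Q (S₀−S) θ_c / X = 0.686 × 553 × (509 − 24.3) × 21.1 / 1480 = 2621 m³.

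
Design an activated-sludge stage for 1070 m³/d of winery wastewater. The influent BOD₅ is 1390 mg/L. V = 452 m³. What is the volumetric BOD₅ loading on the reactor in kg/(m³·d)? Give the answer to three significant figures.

L_v ≈ 3.29 kg BOD₅/(m³·d)

Applied BOD₅ load per unit volume = Q·S₀/V = (1070 × 1390/1000)/452.0 = 3.290 kg BOD₅·m⁻³·d⁻¹.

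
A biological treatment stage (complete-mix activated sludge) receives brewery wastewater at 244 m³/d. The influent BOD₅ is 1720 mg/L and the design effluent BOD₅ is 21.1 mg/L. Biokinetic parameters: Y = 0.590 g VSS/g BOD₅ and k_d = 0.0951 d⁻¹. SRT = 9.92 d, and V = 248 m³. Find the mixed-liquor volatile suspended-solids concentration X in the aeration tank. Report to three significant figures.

From V·X·(1 + k_d·θ_c) = Y·Q·(S₀ − S)·θ_c: X = 0.590 × 244 × (1720 − 21.1) × 9.92 / [248 × (1 + 0.0951 × 9.92)] = 5034 mg/L.

X ≈ 5030 mg/L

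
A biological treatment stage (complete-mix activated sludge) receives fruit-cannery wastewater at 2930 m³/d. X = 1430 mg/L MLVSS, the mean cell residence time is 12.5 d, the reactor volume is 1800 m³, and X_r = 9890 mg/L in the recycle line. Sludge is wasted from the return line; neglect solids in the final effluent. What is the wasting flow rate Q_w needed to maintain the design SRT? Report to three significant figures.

θ_c = V·X/(Q_w·X_r) when wasting from the recycle, so Q_w = V·X/(θ_c·X_r) = 1800 × 1430 / (12.5 × 9890) = 20.82 m³/d.

Q_w ≈ 20.8 m³/d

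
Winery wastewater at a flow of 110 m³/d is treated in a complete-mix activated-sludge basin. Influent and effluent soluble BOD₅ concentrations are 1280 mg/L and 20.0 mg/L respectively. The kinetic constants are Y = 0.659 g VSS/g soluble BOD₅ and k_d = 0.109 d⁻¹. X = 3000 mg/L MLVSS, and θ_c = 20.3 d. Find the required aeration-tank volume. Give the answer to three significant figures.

V ≈ 192 m³

Steady-state biomass mass balance: V·X·(1 + k_d·θ_c) = Y·Q·(S₀ − S)·θ_c, so V = 0.659 × 110 × (1280 − 20.0) × 20.3 / [3000 × (1 + 0.109 × 20.3)] = 1.85×10^6 / 9638 = 192.4 m³.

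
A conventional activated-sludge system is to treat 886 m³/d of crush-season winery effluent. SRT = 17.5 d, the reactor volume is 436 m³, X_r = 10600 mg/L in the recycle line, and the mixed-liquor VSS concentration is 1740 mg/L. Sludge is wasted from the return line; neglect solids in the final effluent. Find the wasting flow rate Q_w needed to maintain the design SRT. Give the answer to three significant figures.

Q_w ≈ 4.09 m³/d

Wasting from the return line (neglecting effluent solids): Q_w = V·X / (θ_c·X_r) = 436.0 × 1740 / (17.5 × 10600) = 4.090 m³/d.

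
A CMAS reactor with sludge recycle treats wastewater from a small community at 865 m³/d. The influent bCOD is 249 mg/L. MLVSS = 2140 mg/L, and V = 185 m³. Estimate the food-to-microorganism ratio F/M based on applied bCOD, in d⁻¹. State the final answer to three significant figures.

F/M ≈ 0.544 d⁻¹

F/M = Q·S₀ / (V·X) = 865 × 249 / (185.0 × 2140) = 0.5440 g bCOD·(g VSS·d)⁻¹.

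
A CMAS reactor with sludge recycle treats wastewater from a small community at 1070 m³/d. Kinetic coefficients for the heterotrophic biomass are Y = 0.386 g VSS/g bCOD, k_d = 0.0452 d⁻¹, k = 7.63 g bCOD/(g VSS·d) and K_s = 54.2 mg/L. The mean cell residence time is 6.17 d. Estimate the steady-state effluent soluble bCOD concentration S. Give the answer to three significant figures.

From the Monod/SRT balance for a CMAS, S = K_s·(1+k_d θ_c)/[θ_c·(Y k − k_d) − 1] = 54.2 × (1 + 0.0452 × 6.17) / [6.17 × (0.386 × 7.63 − 0.0452) − 1] = 69.32 / 16.89 = 4.103 mg/L.

S ≈ 4.10 mg/L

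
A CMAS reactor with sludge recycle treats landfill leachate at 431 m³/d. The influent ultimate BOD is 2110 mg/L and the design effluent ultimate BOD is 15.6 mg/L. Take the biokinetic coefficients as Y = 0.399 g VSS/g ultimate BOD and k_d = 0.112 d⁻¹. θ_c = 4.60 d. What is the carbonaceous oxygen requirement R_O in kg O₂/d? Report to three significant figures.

Y_obs = Y / (1 + k_d θ_c) = 0.399 / (1 + 0.112 × 4.60) = 0.399 / 1.515 = 0.2633.
Q·(S₀ − S) = 431 × (2110 − 15.6) × 10⁻³ = 902.7 kg/d removed.
Net sludge production P_X = 0.2633 × 902.7 = 237.7 kg VSS/d.
R_O = Q·(S₀ − S) − 1.42·P_X = 902.7 − 1.42 × 237.7 = 565.1 kg O₂/d.

R_O ≈ 565 kg O₂/d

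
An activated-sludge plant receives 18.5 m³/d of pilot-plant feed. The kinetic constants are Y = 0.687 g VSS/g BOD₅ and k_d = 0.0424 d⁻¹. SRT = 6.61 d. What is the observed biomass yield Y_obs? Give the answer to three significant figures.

Y_obs ≈ 0.537 g VSS/g BOD₅

Y_obs = Y / (1 + k_d θ_c) = 0.687 / (1 + 0.0424 × 6.61) = 0.687 / 1.280 = 0.5366.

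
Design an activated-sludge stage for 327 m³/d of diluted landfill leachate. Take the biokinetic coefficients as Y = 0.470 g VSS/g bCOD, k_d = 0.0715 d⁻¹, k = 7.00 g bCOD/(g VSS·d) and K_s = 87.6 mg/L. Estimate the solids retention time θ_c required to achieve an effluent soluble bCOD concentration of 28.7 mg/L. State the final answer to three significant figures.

At the target effluent, Y k S/(K_s+S) = 0.470×7.00×28.7/116.3 = 0.8119 d⁻¹.
θ_c = 1/(μ − k_d) = 1/(0.8119 − 0.0715) = 1/0.7404 = 1.351 d.

θ_c ≈ 1.35 d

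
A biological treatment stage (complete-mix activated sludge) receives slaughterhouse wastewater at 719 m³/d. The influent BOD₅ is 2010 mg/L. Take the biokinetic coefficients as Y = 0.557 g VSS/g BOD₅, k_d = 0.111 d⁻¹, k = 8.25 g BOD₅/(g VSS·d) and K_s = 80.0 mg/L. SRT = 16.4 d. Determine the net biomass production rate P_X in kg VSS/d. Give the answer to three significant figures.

P_X ≈ 285 kg VSS/d

For a completely mixed reactor with recycle the Lawrence–McCarty relation gives S = K_s·(1 + k_d·θ_c) / [θ_c·(Y·k − k_d) − 1] = 80.0 × (1 + 0.111 × 16.4) / [16.4 × (0.557 × 8.25 − 0.111) − 1] = 225.6 / 72.54 = 3.110 mg/L.
The observed yield is Y_obs = Y/(1 + k_d·θ_c) = 0.557 / (1 + 0.111 × 16.4) = 0.557 / 2.820 = 0.1975 g VSS per g BOD₅ removed.
Mass of BOD₅ removed per day: Q(S₀ − S) = 719 × 2007 g/m³ = 1443 kg/d.
So the net sludge growth is P_X = 0.1975 × 1443 = 285.0 kg VSS/d.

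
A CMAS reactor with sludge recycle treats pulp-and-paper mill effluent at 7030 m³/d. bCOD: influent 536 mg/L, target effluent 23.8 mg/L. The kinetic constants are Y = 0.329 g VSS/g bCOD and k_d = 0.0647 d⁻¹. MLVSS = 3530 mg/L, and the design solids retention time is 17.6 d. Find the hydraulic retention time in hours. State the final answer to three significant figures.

Steady-state biomass mass balance: V·X·(1 + k_d·θ_c) = Y·Q·(S₀ − S)·θ_c, so V = 0.329 × 7030 × (536 − 23.8) × 17.6 / [3530 × (1 + 0.0647 × 17.6)] = 2.08×10^7 / 7550 = 2762 m³.
τ = V/Q = 2762/7030 = 0.3928 d, or 9.428 h.

τ ≈ 9.43 h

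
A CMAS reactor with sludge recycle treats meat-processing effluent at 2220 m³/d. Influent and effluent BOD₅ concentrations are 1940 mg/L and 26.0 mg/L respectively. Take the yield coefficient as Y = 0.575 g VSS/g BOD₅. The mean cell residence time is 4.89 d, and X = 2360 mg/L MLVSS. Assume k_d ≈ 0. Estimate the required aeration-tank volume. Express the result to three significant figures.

V ≈ 5060 m³

Biomass mass balance (decay neglected): V·X = Y·Q·(S₀ − S)·θ_c, so V = 0.575 × 2220 × (1940 − 26.0) × 4.89 / 2360 = 5062 m³.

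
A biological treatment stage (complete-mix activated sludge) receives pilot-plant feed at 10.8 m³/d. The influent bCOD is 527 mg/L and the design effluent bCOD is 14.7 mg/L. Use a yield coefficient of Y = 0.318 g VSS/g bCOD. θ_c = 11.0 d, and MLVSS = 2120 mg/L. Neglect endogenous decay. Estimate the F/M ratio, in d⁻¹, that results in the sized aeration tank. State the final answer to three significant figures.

Biomass mass balance (decay neglected): V·X = Y·Q·(S₀ − S)·θ_c, so V = 0.318 × 10.8 × (527 − 14.7) × 11.0 / 2120 = 9.129 m³.
F/M = applied load / biomass = Q·S₀/(V·X) = 10.8 × 527 / (9.129 × 2120) = 0.2941 d⁻¹.

F/M ≈ 0.294 d⁻¹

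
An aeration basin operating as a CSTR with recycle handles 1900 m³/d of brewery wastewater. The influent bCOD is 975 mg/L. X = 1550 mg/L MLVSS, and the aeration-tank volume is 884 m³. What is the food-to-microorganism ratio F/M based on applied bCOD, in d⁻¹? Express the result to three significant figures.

F/M ≈ 1.35 d⁻¹

F/M = Q·S₀ / (V·X) = 1900 × 975 / (884.0 × 1550) = 1.352 g bCOD·(g VSS·d)⁻¹.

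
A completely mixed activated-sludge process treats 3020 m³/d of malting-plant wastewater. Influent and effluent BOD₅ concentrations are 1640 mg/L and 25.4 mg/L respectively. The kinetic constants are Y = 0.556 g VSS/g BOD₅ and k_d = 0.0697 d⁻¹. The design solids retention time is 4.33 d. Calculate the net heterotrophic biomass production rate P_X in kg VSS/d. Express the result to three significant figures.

P_X ≈ 2080 kg VSS/d

Observed yield with endogenous decay: Y_obs = Y / (1 + k_d·θ_c) = 0.556 / (1 + 0.0697 × 4.33) = 0.556 / 1.302 = 0.4271 g VSS/g BOD₅.
Substrate removed = Q·(S₀ − S) = 3020 m³/d × (1640 − 25.4) g/m³ = 4.88×10^6 g/d = 4876 kg/d.
Net biomass production P_X = Y_obs × Q·(S₀ − S) = 0.4271 × 4876 = 2083 kg VSS/d.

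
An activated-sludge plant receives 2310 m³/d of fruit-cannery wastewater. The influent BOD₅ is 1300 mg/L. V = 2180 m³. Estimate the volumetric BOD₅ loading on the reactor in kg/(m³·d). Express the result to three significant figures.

L_v = Q S₀ / V = 2310 × 1300 × 10⁻³ / 2180 = 1.378 kg/(m³·d).

L_v ≈ 1.38 kg BOD₅/(m³·d)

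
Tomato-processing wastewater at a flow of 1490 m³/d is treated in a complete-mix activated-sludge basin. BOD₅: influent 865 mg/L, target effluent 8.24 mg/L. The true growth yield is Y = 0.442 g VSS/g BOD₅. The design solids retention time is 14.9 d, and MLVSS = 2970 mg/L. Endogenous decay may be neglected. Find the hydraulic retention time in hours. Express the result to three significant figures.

V·X = Y·Q·ΔS·θ_c gives V = 0.442 × 1490 × (865 − 8.24) × 14.9 / 2970 = 2831 m³.
τ = V/Q = 2831/1490 = 1.900 d, or 45.60 h.

τ ≈ 45.6 h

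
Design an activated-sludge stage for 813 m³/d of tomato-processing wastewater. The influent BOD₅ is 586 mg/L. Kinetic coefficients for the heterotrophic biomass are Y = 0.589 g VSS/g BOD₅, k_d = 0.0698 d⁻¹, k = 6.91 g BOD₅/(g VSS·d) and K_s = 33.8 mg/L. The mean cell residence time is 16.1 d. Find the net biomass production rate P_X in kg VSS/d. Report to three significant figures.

Effluent substrate depends only on kinetics and SRT: S = K_s(1 + k_d θ_c) / [θ_c(Yk − k_d) − 1] = 33.8 × (1 + 0.0698 × 16.1) / [16.1 × (0.589 × 6.91 − 0.0698) − 1] = 71.78 / 63.40 = 1.132 mg/L.
The observed yield is Y_obs = Y/(1 + k_d·θ_c) = 0.589 / (1 + 0.0698 × 16.1) = 0.589 / 2.124 = 0.2773 g VSS per g BOD₅ removed.
ΔS = 586 − 1.13 = 584.9 mg/L, so the substrate removal rate is 813 × 584.9/1000 = 475.5 kg BOD₅/d.
P_X = Y_obs · Q(S₀ − S) = 0.2773 × 475.5 = 131.9 kg VSS/d.

P_X ≈ 132 kg VSS/d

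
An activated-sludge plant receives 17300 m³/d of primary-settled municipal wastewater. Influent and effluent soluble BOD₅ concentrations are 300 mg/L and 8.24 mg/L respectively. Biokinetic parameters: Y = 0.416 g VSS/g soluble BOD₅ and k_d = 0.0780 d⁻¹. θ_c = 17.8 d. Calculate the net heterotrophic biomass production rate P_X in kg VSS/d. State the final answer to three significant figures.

P_X ≈ 879 kg VSS/d

Observed yield with endogenous decay: Y_obs = Y / (1 + k_d·θ_c) = 0.416 / (1 + 0.0780 × 17.8) = 0.416 / 2.388 = 0.1742 g VSS/g soluble BOD₅.
Mass of soluble BOD₅ removed per day: Q(S₀ − S) = 17300 × 291.8 g/m³ = 5047 kg/d.
So the net sludge growth is P_X = 0.1742 × 5047 = 879.1 kg VSS/d.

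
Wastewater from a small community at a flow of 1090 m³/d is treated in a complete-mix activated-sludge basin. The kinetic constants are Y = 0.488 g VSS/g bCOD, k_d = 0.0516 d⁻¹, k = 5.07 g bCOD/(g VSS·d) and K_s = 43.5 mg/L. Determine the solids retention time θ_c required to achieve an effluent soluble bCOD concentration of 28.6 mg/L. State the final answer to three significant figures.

At the target effluent, Y k S/(K_s+S) = 0.488×5.07×28.6/72.10 = 0.9814 d⁻¹.
Then 1/θ_c = μ − k_d = 0.9814 − 0.0516 = 0.9298 d⁻¹, giving θ_c = 1.075 d.

θ_c ≈ 1.08 d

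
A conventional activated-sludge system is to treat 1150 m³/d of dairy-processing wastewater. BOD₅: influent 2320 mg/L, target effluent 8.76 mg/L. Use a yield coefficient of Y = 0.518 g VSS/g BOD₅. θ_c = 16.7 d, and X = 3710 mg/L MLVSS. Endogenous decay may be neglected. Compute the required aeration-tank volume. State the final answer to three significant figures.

V ≈ 6200 m³

With k_d = 0 the design equation reduces to V = Y Q (S₀−S) θ_c / X = 0.518 × 1150 × (2320 − 8.76) × 16.7 / 3710 = 6197 m³.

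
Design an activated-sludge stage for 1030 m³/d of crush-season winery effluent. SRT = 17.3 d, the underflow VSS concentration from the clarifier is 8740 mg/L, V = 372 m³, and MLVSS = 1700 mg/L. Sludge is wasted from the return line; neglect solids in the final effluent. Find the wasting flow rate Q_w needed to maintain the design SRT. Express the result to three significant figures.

Q_w ≈ 4.18 m³/d

θ_c = V·X/(Q_w·X_r) when wasting from the recycle, so Q_w = V·X/(θ_c·X_r) = 372.0 × 1700 / (17.3 × 8740) = 4.182 m³/d.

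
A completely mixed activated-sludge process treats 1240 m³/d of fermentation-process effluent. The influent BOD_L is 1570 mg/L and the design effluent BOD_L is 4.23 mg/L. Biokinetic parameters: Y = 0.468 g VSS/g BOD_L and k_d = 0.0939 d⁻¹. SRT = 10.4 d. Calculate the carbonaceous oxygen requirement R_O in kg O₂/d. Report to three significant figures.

Correct the yield for decay: Y_obs = Y/(1 + k_d θ_c) = 0.468 / (1 + 0.0939 × 10.4) = 0.468 / 1.977 = 0.2368.
ΔS = 1570 − 4.23 = 1566 mg/L, so the substrate removal rate is 1240 × 1566/1000 = 1942 kg BOD_L/d.
P_X = Y_obs·Q·(S₀ − S) = 0.2368 × 1942 = 459.7 kg VSS/d.
Carbonaceous O₂ demand = substrate oxidised − cell-mass equivalent = 1942 − 1.42 × 459.7 = 1289 kg O₂/d.

R_O ≈ 1290 kg O₂/d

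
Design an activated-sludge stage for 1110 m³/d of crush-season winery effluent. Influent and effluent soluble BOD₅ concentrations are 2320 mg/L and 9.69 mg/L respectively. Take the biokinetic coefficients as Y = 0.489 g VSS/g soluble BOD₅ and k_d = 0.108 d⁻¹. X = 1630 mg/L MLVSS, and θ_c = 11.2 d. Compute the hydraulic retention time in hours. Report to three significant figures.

Rearranging the biomass balance for a CMAS with decay, V = Y·Q·ΔS·θ_c / [X·(1+k_d θ_c)] = 0.489 × 1110 × (2320 − 9.69) × 11.2 / [1630 × (1 + 0.108 × 11.2)] = 1.4×10^7 / 3602 = 3900 m³.
Hydraulic retention time τ = V/Q = 3900 / 1110 = 3.513 d = 84.32 h.

τ ≈ 84.3 h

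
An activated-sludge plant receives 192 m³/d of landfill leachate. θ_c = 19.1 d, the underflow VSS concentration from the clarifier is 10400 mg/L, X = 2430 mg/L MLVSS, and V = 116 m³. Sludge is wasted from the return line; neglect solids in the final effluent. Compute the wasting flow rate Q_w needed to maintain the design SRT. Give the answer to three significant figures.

Q_w = (V·X)/(θ_c X_r) = 116.0 × 2430 / (19.1 × 10400) = 1.419 m³/d.

Q_w ≈ 1.42 m³/d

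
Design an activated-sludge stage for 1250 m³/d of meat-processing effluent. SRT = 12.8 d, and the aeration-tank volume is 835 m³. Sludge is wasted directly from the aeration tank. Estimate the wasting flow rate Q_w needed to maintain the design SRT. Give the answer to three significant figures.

Wasting from the aeration tank: Q_w = V / θ_c = 835.0 / 12.8 = 65.23 m³/d.

Q_w ≈ 65.2 m³/d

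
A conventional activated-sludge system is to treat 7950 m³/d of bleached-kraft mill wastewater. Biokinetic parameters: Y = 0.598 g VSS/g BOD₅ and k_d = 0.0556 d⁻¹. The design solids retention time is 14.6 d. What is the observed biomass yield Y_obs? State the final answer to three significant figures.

Y_obs ≈ 0.330 g VSS/g BOD₅

Y_obs = Y / (1 + k_d θ_c) = 0.598 / (1 + 0.0556 × 14.6) = 0.598 / 1.812 = 0.3301.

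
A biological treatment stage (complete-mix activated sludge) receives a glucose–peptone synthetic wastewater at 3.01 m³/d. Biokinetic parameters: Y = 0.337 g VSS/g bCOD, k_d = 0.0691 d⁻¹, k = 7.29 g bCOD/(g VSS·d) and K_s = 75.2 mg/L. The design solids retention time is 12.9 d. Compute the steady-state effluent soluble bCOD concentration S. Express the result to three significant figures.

S ≈ 4.77 mg/L

Effluent substrate depends only on kinetics and SRT: S = K_s(1 + k_d θ_c) / [θ_c(Yk − k_d) − 1] = 75.2 × (1 + 0.0691 × 12.9) / [12.9 × (0.337 × 7.29 − 0.0691) − 1] = 142.2 / 29.80 = 4.773 mg/L.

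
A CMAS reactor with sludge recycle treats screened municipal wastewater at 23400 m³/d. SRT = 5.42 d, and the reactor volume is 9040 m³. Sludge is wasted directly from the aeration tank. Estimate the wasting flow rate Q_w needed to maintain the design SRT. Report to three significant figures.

For wasting at MLVSS concentration, Q_w = V/θ_c = 9040/5.42 = 1668 m³/d.

Q_w ≈ 1670 m³/d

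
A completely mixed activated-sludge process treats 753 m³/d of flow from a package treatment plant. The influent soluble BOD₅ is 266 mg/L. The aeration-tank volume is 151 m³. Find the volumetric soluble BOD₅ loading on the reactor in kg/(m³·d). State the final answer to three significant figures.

L_v = Q S₀ / V = 753 × 266 × 10⁻³ / 151.0 = 1.326 kg/(m³·d).

L_v ≈ 1.33 kg soluble BOD₅/(m³·d)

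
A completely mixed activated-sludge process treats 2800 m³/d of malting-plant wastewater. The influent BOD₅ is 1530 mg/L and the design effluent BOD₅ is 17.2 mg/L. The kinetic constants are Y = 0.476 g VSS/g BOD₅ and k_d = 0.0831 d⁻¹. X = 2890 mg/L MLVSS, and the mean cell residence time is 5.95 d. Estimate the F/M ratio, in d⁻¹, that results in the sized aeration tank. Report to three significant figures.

From the SRT design equation V = Y Q (S₀−S) θ_c / [X (1 + k_d θ_c)] = 0.476 × 2800 × (1530 − 17.2) × 5.95 / [2890 × (1 + 0.0831 × 5.95)] = 1.2×10^7 / 4319 = 2778 m³.
Food-to-microorganism ratio F/M = Q S₀ / (V X) = 2800 × 1530 / (2778 × 2890) = 0.5337 d⁻¹.

F/M ≈ 0.534 d⁻¹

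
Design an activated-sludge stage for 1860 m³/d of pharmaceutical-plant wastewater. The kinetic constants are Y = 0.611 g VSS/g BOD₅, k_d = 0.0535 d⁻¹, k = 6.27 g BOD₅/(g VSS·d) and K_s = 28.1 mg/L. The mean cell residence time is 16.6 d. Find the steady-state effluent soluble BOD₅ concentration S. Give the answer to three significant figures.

From the Monod/SRT balance for a CMAS, S = K_s·(1+k_d θ_c)/[θ_c·(Y k − k_d) − 1] = 28.1 × (1 + 0.0535 × 16.6) / [16.6 × (0.611 × 6.27 − 0.0535) − 1] = 53.06 / 61.71 = 0.8598 mg/L.

S ≈ 0.860 mg/L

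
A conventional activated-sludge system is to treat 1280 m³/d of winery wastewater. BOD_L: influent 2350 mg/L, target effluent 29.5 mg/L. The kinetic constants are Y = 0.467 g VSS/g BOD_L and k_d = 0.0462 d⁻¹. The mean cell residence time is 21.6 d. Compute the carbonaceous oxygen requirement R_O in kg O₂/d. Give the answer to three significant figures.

R_O ≈ 1980 kg O₂/d

The observed yield is Y_obs = Y/(1 + k_d·θ_c) = 0.467 / (1 + 0.0462 × 21.6) = 0.467 / 1.998 = 0.2337 g VSS per g BOD_L removed.
Substrate removed = Q·(S₀ − S) = 1280 m³/d × (2350 − 29.5) g/m³ = 2.97×10^6 g/d = 2970 kg/d.
P_X = Y_obs·Q·(S₀ − S) = 0.2337 × 2970 = 694.3 kg VSS/d.
R_O = Q·ΔS − 1.42 P_X = 2970 − 985.9 = 1984 kg O₂/d.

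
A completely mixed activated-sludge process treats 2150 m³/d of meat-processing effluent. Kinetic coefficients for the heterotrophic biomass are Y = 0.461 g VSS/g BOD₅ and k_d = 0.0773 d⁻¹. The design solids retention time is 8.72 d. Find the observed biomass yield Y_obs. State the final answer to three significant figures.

The observed yield is Y_obs = Y/(1 + k_d·θ_c) = 0.461 / (1 + 0.0773 × 8.72) = 0.461 / 1.674 = 0.2754 g VSS per g BOD₅ removed.

Y_obs ≈ 0.275 g VSS/g BOD₅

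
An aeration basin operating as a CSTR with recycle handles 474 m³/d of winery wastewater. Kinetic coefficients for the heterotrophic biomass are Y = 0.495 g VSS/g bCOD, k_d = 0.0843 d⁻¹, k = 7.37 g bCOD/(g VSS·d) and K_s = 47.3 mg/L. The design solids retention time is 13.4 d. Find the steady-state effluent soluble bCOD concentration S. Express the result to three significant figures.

For a completely mixed reactor with recycle the Lawrence–McCarty relation gives S = K_s·(1 + k_d·θ_c) / [θ_c·(Y·k − k_d) − 1] = 47.3 × (1 + 0.0843 × 13.4) / [13.4 × (0.495 × 7.37 − 0.0843) − 1] = 100.7 / 46.76 = 2.154 mg/L.

S ≈ 2.15 mg/L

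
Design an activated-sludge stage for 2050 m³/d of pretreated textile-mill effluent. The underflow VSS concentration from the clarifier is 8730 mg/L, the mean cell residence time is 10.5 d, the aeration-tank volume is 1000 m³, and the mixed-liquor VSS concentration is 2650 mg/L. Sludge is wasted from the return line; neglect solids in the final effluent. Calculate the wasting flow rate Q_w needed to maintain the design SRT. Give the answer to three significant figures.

Q_w ≈ 28.9 m³/d

Wasting from the return line (neglecting effluent solids): Q_w = V·X / (θ_c·X_r) = 1000 × 2650 / (10.5 × 8730) = 28.91 m³/d.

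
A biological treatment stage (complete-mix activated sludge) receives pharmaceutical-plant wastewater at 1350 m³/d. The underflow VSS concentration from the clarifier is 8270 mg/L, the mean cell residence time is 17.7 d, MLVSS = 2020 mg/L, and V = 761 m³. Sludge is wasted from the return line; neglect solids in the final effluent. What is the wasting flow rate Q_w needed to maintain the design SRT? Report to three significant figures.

Q_w ≈ 10.5 m³/d

Q_w = (V·X)/(θ_c X_r) = 761.0 × 2020 / (17.7 × 8270) = 10.50 m³/d.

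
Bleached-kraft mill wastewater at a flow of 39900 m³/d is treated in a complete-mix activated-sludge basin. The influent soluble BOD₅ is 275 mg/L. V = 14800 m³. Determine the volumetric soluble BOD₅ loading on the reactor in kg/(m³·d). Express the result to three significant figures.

Volumetric loading L_v = Q·S₀ / V = 39900 × 275 g/m³ / 14800 m³ = 741.4 g/(m³·d) = 0.7414 kg soluble BOD₅/(m³·d).

L_v ≈ 0.741 kg soluble BOD₅/(m³·d)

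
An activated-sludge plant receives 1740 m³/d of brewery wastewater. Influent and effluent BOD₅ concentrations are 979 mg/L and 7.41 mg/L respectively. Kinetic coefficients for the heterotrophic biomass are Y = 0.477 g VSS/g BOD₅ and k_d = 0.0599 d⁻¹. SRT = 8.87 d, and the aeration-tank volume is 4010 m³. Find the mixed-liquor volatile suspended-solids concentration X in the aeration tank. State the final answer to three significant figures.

X ≈ 1160 mg/L

From V·X·(1 + k_d·θ_c) = Y·Q·(S₀ − S)·θ_c: X = 0.477 × 1740 × (979 − 7.41) × 8.87 / [4010 × (1 + 0.0599 × 8.87)] = 1165 mg/L.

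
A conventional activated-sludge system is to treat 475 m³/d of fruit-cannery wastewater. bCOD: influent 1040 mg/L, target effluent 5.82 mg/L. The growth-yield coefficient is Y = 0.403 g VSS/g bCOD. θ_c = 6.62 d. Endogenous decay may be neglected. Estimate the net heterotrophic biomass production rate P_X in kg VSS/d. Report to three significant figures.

With endogenous decay neglected, the observed yield equals the true yield: Y_obs = Y = 0.403 g VSS/g bCOD.
Substrate removed = Q·(S₀ − S) = 475 m³/d × (1040 − 5.82) g/m³ = 4.91×10^5 g/d = 491.2 kg/d.
Net biomass production P_X = Y_obs × Q·(S₀ − S) = 0.4030 × 491.2 = 198.0 kg VSS/d.

P_X ≈ 198 kg VSS/d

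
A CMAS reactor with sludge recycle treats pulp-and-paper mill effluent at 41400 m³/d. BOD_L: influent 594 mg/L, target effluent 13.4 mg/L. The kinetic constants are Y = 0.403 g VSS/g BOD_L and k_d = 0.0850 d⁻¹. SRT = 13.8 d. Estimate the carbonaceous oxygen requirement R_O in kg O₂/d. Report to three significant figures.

Correct the yield for decay: Y_obs = Y/(1 + k_d θ_c) = 0.403 / (1 + 0.0850 × 13.8) = 0.403 / 2.173 = 0.1855.
ΔS = 594 − 13.4 = 580.6 mg/L, so the substrate removal rate is 41400 × 580.6/1000 = 24037 kg BOD_L/d.
Biomass synthesised: P_X = Y_obs × 24037 = 4458 kg VSS/d.
R_O = Q·(S₀ − S) − 1.42·P_X = 24037 − 1.42 × 4458 = 17707 kg O₂/d.

R_O ≈ 17700 kg O₂/d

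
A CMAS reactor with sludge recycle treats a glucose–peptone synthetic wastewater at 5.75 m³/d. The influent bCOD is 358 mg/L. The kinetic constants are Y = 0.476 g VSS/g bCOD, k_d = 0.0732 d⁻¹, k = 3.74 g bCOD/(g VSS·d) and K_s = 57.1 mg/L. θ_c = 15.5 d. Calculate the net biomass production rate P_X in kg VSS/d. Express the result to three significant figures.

From the Monod/SRT balance for a CMAS, S = K_s·(1+k_d θ_c)/[θ_c·(Y k − k_d) − 1] = 57.1 × (1 + 0.0732 × 15.5) / [15.5 × (0.476 × 3.74 − 0.0732) − 1] = 121.9 / 25.46 = 4.788 mg/L.
The observed yield is Y_obs = Y/(1 + k_d·θ_c) = 0.476 / (1 + 0.0732 × 15.5) = 0.476 / 2.135 = 0.2230 g VSS per g bCOD removed.
Mass of bCOD removed per day: Q(S₀ − S) = 5.75 × 353.2 g/m³ = 2.031 kg/d.
Biomass produced: P_X = Y_obs·Q·ΔS = 0.2230 × 2.031 ≈ 0.4529 kg VSS/d.

P_X ≈ 0.453 kg VSS/d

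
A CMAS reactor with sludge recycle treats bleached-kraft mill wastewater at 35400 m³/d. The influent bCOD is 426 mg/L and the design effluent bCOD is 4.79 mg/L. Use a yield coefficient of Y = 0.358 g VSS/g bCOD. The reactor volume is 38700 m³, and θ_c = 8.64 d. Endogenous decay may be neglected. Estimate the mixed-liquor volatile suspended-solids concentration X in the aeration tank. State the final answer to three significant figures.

X ≈ 1190 mg/L

From V·X = Y·Q·(S₀ − S)·θ_c (decay neglected): X = 0.358 × 35400 × (426 − 4.79) × 8.64 / 38700 = 1192 mg/L.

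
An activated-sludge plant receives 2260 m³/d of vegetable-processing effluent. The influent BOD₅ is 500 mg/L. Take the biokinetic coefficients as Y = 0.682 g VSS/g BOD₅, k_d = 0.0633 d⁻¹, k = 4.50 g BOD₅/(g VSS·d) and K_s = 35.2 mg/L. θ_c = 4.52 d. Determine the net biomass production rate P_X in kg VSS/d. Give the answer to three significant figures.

For a completely mixed reactor with recycle the Lawrence–McCarty relation gives S = K_s·(1 + k_d·θ_c) / [θ_c·(Y·k − k_d) − 1] = 35.2 × (1 + 0.0633 × 4.52) / [4.52 × (0.682 × 4.50 − 0.0633) − 1] = 45.27 / 12.59 = 3.597 mg/L.
Correct the yield for decay: Y_obs = Y/(1 + k_d θ_c) = 0.682 / (1 + 0.0633 × 4.52) = 0.682 / 1.286 = 0.5303.
Mass of BOD₅ removed per day: Q(S₀ − S) = 2260 × 496.4 g/m³ = 1122 kg/d.
Biomass produced: P_X = Y_obs·Q·ΔS = 0.5303 × 1122 ≈ 594.9 kg VSS/d.

P_X ≈ 595 kg VSS/d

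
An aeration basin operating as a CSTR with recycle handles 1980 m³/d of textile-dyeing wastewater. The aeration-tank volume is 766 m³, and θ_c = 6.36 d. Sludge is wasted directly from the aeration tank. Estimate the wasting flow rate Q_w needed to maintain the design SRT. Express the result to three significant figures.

Wasting from the aeration tank: Q_w = V / θ_c = 766.0 / 6.36 = 120.4 m³/d.

Q_w ≈ 120 m³/d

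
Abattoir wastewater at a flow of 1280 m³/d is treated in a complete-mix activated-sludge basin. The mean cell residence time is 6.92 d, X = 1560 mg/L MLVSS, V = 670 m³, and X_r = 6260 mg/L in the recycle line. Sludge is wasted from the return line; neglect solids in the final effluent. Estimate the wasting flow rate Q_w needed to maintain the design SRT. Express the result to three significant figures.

Q_w ≈ 24.1 m³/d

Wasting from the return line (neglecting effluent solids): Q_w = V·X / (θ_c·X_r) = 670.0 × 1560 / (6.92 × 6260) = 24.13 m³/d.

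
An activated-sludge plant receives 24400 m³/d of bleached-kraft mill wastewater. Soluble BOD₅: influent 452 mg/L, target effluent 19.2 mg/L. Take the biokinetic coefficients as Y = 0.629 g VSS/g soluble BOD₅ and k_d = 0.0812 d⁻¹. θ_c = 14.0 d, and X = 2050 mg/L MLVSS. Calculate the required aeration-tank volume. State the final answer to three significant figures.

V ≈ 21200 m³

From the SRT design equation V = Y Q (S₀−S) θ_c / [X (1 + k_d θ_c)] = 0.629 × 24400 × (452 − 19.2) × 14.0 / [2050 × (1 + 0.0812 × 14.0)] = 9.3×10^7 / 4380 = 21229 m³.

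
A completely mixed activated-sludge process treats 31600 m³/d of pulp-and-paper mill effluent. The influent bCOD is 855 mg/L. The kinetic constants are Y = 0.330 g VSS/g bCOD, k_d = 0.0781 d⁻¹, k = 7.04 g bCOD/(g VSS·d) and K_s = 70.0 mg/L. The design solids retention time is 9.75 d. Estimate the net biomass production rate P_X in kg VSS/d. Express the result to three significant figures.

P_X ≈ 5030 kg VSS/d

Effluent substrate depends only on kinetics and SRT: S = K_s(1 + k_d θ_c) / [θ_c(Yk − k_d) − 1] = 70.0 × (1 + 0.0781 × 9.75) / [9.75 × (0.330 × 7.04 − 0.0781) − 1] = 123.3 / 20.89 = 5.903 mg/L.
Observed yield with endogenous decay: Y_obs = Y / (1 + k_d·θ_c) = 0.330 / (1 + 0.0781 × 9.75) = 0.330 / 1.761 = 0.1873 g VSS/g bCOD.
ΔS = 855 − 5.90 = 849.1 mg/L, so the substrate removal rate is 31600 × 849.1/1000 = 26832 kg bCOD/d.
So the net sludge growth is P_X = 0.1873 × 26832 = 5027 kg VSS/d.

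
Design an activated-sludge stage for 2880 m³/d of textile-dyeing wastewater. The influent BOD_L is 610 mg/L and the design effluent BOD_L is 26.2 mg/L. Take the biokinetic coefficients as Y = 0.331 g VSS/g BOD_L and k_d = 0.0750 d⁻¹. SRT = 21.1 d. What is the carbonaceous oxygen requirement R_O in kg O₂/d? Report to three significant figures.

The observed yield is Y_obs = Y/(1 + k_d·θ_c) = 0.331 / (1 + 0.0750 × 21.1) = 0.331 / 2.583 = 0.1282 g VSS per g BOD_L removed.
Mass of BOD_L removed per day: Q(S₀ − S) = 2880 × 583.8 g/m³ = 1681 kg/d.
Biomass synthesised: P_X = Y_obs × 1681 = 215.5 kg VSS/d.
R_O = Q·ΔS − 1.42 P_X = 1681 − 306.0 = 1375 kg O₂/d.

R_O ≈ 1380 kg O₂/d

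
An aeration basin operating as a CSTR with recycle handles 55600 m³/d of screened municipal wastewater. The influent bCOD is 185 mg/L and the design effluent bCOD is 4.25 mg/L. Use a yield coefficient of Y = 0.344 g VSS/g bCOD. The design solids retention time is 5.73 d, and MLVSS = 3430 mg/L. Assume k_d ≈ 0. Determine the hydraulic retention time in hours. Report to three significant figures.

With k_d = 0 the design equation reduces to V = Y Q (S₀−S) θ_c / X = 0.344 × 55600 × (185 − 4.25) × 5.73 / 3430 = 5775 m³.
τ = V/Q = 5775/55600 = 0.1039 d, or 2.493 h.

τ ≈ 2.49 h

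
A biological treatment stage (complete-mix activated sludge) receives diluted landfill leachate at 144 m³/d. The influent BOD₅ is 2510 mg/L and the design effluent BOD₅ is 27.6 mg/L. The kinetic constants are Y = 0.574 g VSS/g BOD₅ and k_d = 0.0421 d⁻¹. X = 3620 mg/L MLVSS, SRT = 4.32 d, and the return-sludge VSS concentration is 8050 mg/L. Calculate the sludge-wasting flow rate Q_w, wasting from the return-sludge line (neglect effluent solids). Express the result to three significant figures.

Q_w ≈ 21.6 m³/d

From the SRT design equation V = Y Q (S₀−S) θ_c / [X (1 + k_d θ_c)] = 0.574 × 144 × (2510 − 27.6) × 4.32 / [3620 × (1 + 0.0421 × 4.32)] = 8.86×10^5 / 4278 = 207.2 m³.
Wasting from the return line (neglecting effluent solids): Q_w = V·X / (θ_c·X_r) = 207.2 × 3620 / (4.32 × 8050) = 21.57 m³/d.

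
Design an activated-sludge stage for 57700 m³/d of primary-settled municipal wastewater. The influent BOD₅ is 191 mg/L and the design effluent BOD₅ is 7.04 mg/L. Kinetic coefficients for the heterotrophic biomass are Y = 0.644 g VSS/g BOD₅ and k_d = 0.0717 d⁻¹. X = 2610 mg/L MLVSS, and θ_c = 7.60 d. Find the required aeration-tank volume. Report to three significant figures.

V ≈ 12900 m³

From the SRT design equation V = Y Q (S₀−S) θ_c / [X (1 + k_d θ_c)] = 0.644 × 57700 × (191 − 7.04) × 7.60 / [2610 × (1 + 0.0717 × 7.60)] = 5.2×10^7 / 4032 = 12884 m³.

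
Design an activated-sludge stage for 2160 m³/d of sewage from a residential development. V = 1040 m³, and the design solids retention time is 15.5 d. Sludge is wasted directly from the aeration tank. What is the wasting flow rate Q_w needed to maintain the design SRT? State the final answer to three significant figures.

Q_w ≈ 67.1 m³/d

With mixed-liquor wasting, θ_c = V/Q_w, so Q_w = V/θ_c = 1040/15.5 = 67.10 m³/d.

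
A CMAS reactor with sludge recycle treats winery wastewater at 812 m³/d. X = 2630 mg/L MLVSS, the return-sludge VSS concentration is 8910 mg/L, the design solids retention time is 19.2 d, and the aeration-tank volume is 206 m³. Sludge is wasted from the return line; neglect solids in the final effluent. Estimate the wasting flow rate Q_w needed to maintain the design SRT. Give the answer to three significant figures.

Q_w ≈ 3.17 m³/d

Wasting from the return line (neglecting effluent solids): Q_w = V·X / (θ_c·X_r) = 206.0 × 2630 / (19.2 × 8910) = 3.167 m³/d.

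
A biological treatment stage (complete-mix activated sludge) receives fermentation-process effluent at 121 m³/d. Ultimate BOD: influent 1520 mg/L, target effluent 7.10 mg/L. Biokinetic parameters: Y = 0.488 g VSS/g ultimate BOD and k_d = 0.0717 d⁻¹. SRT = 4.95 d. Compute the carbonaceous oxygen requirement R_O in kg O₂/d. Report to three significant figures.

Y_obs = Y / (1 + k_d θ_c) = 0.488 / (1 + 0.0717 × 4.95) = 0.488 / 1.355 = 0.3602.
Substrate removed = Q·(S₀ − S) = 121 m³/d × (1520 − 7.10) g/m³ = 1.83×10^5 g/d = 183.1 kg/d.
Biomass synthesised: P_X = Y_obs × 183.1 = 65.93 kg VSS/d.
R_O = Q·ΔS − 1.42 P_X = 183.1 − 93.62 = 89.44 kg O₂/d.

R_O ≈ 89.4 kg O₂/d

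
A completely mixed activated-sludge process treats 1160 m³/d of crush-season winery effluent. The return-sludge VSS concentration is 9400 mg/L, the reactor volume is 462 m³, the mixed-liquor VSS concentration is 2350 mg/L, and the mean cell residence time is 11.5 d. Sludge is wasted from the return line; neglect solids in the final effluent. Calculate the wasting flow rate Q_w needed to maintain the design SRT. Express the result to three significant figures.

Q_w ≈ 10.0 m³/d

Q_w = (V·X)/(θ_c X_r) = 462.0 × 2350 / (11.5 × 9400) = 10.04 m³/d.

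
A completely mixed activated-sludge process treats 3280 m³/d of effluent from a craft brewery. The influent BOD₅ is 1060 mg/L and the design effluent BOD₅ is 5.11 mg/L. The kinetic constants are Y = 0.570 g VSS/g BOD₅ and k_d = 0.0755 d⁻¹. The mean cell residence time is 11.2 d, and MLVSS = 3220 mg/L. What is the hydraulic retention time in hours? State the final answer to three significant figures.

Steady-state biomass mass balance: V·X·(1 + k_d·θ_c) = Y·Q·(S₀ − S)·θ_c, so V = 0.570 × 3280 × (1060 − 5.11) × 11.2 / [3220 × (1 + 0.0755 × 11.2)] = 2.21×10^7 / 5943 = 3717 m³.
τ = V/Q = 3717/3280 = 1.133 d, or 27.20 h.

τ ≈ 27.2 h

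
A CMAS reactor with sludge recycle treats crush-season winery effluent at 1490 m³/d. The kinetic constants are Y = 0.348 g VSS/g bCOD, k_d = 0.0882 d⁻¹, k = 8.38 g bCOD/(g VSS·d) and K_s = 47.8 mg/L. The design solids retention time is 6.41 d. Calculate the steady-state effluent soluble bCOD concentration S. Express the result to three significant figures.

Effluent substrate depends only on kinetics and SRT: S = K_s(1 + k_d θ_c) / [θ_c(Yk − k_d) − 1] = 47.8 × (1 + 0.0882 × 6.41) / [6.41 × (0.348 × 8.38 − 0.0882) − 1] = 74.82 / 17.13 = 4.369 mg/L.

S ≈ 4.37 mg/L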